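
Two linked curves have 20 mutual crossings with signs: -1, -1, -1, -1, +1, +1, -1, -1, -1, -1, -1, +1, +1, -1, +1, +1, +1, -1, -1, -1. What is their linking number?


Step 1: Count positive crossings: 7
Step 2: Count negative crossings: 13
Step 3: Sum of signs = 7 - 13 = -6
Step 4: Linking number = sum/2 = -6/2 = -3

-3


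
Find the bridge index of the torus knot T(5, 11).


The bridge number of T(p,q) is min(p,q).
min(5, 11) = 5

5


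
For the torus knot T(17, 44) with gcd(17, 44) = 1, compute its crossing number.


For a torus knot T(p, q) with gcd(p,q)=1,
the crossing number is min(p*(q-1), q*(p-1)).
p*(q-1) = 17*43 = 731
q*(p-1) = 44*16 = 704
min(731, 704) = 704

704


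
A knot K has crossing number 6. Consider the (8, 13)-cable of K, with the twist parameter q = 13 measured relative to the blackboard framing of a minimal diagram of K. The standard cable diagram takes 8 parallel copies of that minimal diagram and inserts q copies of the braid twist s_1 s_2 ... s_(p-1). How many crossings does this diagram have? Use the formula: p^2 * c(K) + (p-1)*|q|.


Step 1: Each of the c(K) crossings of the companion diagram becomes p*p = p^2 crossings among the p parallel strands, and each of the |q| twists s_1 s_2 ... s_(p-1) adds (p-1) crossings.
  Crossings = p^2 * c(K) + (p-1)*|q|
Step 2: = 8^2 * 6 + (8-1)*13
Step 3: = 64*6 + 7*13
Step 4: = 384 + 91 = 475

475


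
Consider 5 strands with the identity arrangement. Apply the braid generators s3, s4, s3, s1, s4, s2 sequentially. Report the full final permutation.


Starting with identity [1, 2, 3, 4, 5].
Apply generators in sequence:
  After s3: [1, 2, 4, 3, 5]
  After s4: [1, 2, 4, 5, 3]
  After s3: [1, 2, 5, 4, 3]
  After s1: [2, 1, 5, 4, 3]
  After s4: [2, 1, 5, 3, 4]
  After s2: [2, 5, 1, 3, 4]
Final permutation: [2, 5, 1, 3, 4]

[2, 5, 1, 3, 4]


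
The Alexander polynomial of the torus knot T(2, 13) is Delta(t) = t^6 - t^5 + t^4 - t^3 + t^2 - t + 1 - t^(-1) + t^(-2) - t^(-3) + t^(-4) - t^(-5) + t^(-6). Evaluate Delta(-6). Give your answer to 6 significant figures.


Substituting t = -6 into Delta(t) = t^6 - t^5 + t^4 - t^3 + t^2 - t + 1 - t^(-1) + t^(-2) - t^(-3) + t^(-4) - t^(-5) + t^(-6):
Term values: (46656) + (7776) + (1296) + (216) + (36) + (6) + (1) + (0.166667) + (0.0277778) + (0.00462963) + (0.000771605) + (0.000128601) + (2.14335e-05)
Sum = 55987.2
Rounded to 6 significant figures: 55987.2

55987.2


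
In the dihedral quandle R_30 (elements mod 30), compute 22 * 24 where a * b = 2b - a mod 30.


22 * 24 = 2*24 - 22 mod 30
= 48 - 22 mod 30
= 26 mod 30 = 26

26


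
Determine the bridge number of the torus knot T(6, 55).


The bridge number of T(p,q) is min(p,q).
min(6, 55) = 6

6


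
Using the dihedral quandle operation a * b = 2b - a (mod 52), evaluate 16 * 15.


16 * 15 = 2*15 - 16 mod 52
= 30 - 16 mod 52
= 14 mod 52 = 14

14


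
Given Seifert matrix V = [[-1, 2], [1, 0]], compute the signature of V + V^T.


Step 1: V + V^T = [[-2, 3], [3, 0]]
Step 2: trace = -2, det = -9
Step 3: Discriminant = (-2)^2 - 4*(-9) = 40
Step 4: Eigenvalues: 2.16228, -4.16228
Step 5: Signature = (# positive eigenvalues) - (# negative eigenvalues) = 0

0


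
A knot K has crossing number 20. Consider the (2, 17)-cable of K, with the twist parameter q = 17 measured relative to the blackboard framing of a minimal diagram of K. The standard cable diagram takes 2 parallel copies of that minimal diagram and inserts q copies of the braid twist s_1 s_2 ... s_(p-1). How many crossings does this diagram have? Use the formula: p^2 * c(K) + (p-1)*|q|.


Step 1: Each of the c(K) crossings of the companion diagram becomes p*p = p^2 crossings among the p parallel strands, and each of the |q| twists s_1 s_2 ... s_(p-1) adds (p-1) crossings.
  Crossings = p^2 * c(K) + (p-1)*|q|
Step 2: = 2^2 * 20 + (2-1)*17
Step 3: = 4*20 + 1*17
Step 4: = 80 + 17 = 97

97


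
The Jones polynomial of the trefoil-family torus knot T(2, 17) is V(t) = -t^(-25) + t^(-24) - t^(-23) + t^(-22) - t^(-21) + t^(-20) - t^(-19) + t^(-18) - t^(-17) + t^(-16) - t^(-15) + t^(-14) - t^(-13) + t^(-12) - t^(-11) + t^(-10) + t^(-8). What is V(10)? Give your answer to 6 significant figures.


Substituting t = 10 into V(t) = -t^(-25) + t^(-24) - t^(-23) + t^(-22) - t^(-21) + t^(-20) - t^(-19) + t^(-18) - t^(-17) + t^(-16) - t^(-15) + t^(-14) - t^(-13) + t^(-12) - t^(-11) + t^(-10) + t^(-8):
  (-)t^(-25) = -1e-25
  (+)t^(-24) = 1e-24
  (-)t^(-23) = -1e-23
  (+)t^(-22) = 1e-22
  (-)t^(-21) = -1e-21
  (+)t^(-20) = 1e-20
  (-)t^(-19) = -1e-19
  (+)t^(-18) = 1e-18
  (-)t^(-17) = -1e-17
  (+)t^(-16) = 1e-16
  (-)t^(-15) = -1e-15
  (+)t^(-14) = 1e-14
  (-)t^(-13) = -1e-13
  (+)t^(-12) = 1e-12
  (-)t^(-11) = -1e-11
  (+)t^(-10) = 1e-10
  (+)t^(-8) = 1e-08
Sum = (-1e-25) + (1e-24) + (-1e-23) + (1e-22) + (-1e-21) + (1e-20) + (-1e-19) + (1e-18) + (-1e-17) + (1e-16) + (-1e-15) + (1e-14) + (-1e-13) + (1e-12) + (-1e-11) + (1e-10) + (1e-08)
= 1.009090909e-08
Rounded to 6 significant figures: 1.00909e-08

1.00909e-08


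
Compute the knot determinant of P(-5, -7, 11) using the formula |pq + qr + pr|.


Step 1: Compute pq + qr + pr.
pq = (-5)*(-7) = 35
qr = (-7)*11 = -77
pr = (-5)*11 = -55
pq + qr + pr = 35 + (-77) + (-55) = -97
Step 2: Take absolute value.
det(P(-5,-7,11)) = |-97| = 97

97


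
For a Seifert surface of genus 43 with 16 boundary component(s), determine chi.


chi = 2 - 2g - b
= 2 - 2*43 - 16
= 2 - 86 - 16 = -100

-100


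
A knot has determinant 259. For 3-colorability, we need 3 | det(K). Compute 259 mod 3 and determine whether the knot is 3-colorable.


Step 1: A knot is p-colorable if and only if p divides its determinant.
Step 2: Compute 259 mod 3.
259 = 86 * 3 + 1
Step 3: 259 mod 3 = 1
Step 4: The knot is 3-colorable: no

1


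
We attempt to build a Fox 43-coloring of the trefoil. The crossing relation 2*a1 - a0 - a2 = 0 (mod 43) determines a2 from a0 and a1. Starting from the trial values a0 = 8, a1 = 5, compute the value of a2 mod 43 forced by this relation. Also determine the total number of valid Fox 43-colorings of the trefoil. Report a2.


Step 1: Apply the given crossing relation 2*a1 - a0 - a2 = 0 (mod 43).
  a2 = 2*a1 - a0 mod 43
  a2 = 2*5 - 8 mod 43
  a2 = 10 - 8 mod 43
  a2 = 2 mod 43 = 2
Step 2: The trefoil has determinant 3.
  Number of Fox p-colorings (p prime) is p^2 if p = 3, else p.
  Since 43 does not divide 3, only trivial (constant) colorings exist.
  (So the trial a0 = 8, a1 = 5 with a0 != a1 does NOT extend to a valid coloring of the whole trefoil: the other two crossing relations require 3*(a1 - a0) = 0 (mod 43), which fails.)
  Total colorings = 43
Step 3: a2 = 2, total Fox 43-colorings = 43

2


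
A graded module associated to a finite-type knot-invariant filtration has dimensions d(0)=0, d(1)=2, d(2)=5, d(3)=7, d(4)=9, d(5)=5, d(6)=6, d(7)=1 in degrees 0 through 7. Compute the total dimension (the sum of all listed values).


Total dimension = d(0) + d(1) + ... + d(7)
= 0 + 2 + 5 + 7 + 9 + 5 + 6 + 1
= 35

35


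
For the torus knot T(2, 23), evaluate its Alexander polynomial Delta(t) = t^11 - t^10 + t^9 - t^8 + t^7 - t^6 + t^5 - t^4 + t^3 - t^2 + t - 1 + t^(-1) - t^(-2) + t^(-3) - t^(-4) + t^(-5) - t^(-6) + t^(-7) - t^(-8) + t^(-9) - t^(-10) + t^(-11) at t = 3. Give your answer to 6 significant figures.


Substituting t = 3 into Delta(t) = t^11 - t^10 + t^9 - t^8 + t^7 - t^6 + t^5 - t^4 + t^3 - t^2 + t - 1 + t^(-1) - t^(-2) + t^(-3) - t^(-4) + t^(-5) - t^(-6) + t^(-7) - t^(-8) + t^(-9) - t^(-10) + t^(-11):
Term values: (177147) + (-59049) + (19683) + (-6561) + (2187) + (-729) + (243) + (-81) + (27) + (-9) + (3) + (-1) + (0.333333) + (-0.111111) + (0.037037) + (-0.0123457) + (0.00411523) + (-0.00137174) + (0.000457247) + (-0.000152416) + (5.08053e-05) + (-1.69351e-05) + (5.64503e-06)
Sum = 132860.25
Rounded to 6 significant figures: 132860

132860


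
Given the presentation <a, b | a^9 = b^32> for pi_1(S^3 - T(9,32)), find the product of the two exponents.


The relation is a^9 = b^32.
Product of exponents = 9 * 32
= 288

288


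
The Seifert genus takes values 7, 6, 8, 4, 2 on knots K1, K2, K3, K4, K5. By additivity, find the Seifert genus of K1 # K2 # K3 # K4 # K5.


The Seifert genus is additive under connected sum.
Seifert genus(K1 # K2 # K3 # K4 # K5) = (7) + (6) + (8) + (4) + (2)
= 27

27


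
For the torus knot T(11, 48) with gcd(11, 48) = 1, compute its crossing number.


For a torus knot T(p, q) with gcd(p,q)=1,
the crossing number is min(p*(q-1), q*(p-1)).
p*(q-1) = 11*47 = 517
q*(p-1) = 48*10 = 480
min(517, 480) = 480

480


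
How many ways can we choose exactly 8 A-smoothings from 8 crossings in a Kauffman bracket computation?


We choose which 8 of 8 crossings get A-smoothings.
C(8, 8) = 8! / (8! * 0!)
= 1

1


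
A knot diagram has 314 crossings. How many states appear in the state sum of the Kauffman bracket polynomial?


Each crossing contributes 2 choices (A-smoothing or B-smoothing).
Total states = 2^314 = 33374797436264220037422214158899251790667258161822699530422525122222183215322508594108782608384

33374797436264220037422214158899251790667258161822699530422525122222183215322508594108782608384


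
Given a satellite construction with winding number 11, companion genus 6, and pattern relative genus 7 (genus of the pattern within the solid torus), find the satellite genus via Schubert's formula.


Schubert: g(satellite) = g_rel(pattern) + |winding| * g(companion),
where g_rel(pattern) is the genus of the pattern relative to the solid torus.
= 7 + 11 * 6
= 7 + 66 = 73

73


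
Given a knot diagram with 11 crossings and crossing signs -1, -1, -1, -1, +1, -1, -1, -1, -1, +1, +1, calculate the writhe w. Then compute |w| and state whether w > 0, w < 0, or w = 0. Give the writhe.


Step 1: Count positive crossings (+1).
Positive crossings: 3
Step 2: Count negative crossings (-1).
Negative crossings: 8
Step 3: Writhe = (positive) - (negative)
w = 3 - 8 = -5
Step 4: |w| = 5, and w is negative

-5


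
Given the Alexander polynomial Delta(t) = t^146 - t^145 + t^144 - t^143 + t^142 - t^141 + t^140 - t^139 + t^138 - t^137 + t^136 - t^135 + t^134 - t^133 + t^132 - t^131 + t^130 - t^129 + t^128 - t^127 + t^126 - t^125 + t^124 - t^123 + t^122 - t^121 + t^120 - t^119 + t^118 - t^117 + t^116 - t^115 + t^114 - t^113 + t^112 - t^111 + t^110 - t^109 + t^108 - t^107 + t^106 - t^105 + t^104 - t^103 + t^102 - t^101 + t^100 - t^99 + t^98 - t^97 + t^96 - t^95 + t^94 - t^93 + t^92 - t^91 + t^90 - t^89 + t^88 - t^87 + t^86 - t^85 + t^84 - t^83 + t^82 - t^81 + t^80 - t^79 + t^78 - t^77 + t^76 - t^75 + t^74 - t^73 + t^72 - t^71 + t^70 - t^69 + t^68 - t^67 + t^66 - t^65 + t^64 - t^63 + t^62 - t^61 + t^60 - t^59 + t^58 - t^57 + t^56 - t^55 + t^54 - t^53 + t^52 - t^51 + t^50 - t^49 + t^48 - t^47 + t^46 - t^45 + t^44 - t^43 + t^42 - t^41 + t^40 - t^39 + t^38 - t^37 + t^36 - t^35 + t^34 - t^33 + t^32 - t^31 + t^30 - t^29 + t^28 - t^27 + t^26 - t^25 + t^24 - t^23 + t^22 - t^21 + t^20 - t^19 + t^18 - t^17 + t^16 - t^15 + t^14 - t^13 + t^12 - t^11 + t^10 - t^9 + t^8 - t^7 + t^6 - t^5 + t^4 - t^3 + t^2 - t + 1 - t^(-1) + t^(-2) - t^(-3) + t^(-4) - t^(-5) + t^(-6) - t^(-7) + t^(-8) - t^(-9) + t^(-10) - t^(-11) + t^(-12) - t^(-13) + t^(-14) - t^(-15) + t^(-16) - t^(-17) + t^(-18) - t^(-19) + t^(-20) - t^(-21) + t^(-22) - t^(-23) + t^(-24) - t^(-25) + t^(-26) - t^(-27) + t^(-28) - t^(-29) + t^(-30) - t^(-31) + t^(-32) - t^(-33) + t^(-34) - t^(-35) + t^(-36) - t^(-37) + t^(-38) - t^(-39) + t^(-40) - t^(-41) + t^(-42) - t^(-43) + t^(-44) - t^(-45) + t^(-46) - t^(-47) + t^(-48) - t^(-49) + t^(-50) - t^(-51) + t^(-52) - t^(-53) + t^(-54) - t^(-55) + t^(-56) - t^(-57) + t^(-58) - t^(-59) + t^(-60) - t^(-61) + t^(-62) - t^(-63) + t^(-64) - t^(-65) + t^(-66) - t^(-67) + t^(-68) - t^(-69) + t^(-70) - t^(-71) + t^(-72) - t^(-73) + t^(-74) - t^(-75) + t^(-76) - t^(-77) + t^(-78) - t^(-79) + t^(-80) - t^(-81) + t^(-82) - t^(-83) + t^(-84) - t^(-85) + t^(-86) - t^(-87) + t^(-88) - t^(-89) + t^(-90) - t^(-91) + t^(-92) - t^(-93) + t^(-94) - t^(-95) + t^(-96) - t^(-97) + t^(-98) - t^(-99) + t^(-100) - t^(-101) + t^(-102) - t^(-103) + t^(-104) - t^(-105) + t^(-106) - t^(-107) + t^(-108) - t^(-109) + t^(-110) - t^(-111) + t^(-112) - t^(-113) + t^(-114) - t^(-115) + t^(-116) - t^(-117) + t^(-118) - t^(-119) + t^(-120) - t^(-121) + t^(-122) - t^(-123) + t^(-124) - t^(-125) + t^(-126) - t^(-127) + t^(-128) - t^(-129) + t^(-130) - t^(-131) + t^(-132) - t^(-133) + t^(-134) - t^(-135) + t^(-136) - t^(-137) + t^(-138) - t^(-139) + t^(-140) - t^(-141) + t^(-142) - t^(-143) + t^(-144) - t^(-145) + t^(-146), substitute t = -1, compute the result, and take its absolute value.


Step 1: The polynomial has 293 terms with alternating signs, exponents from 146 down to -146.
Step 2: Substitute t = -1. The i-th term has coefficient (-1)^i and exponent (m-i),
  so its value is (-1)^i * (-1)^(m-i) = (-1)^m = 1 for every i.
Step 3: All 293 terms equal 1, so Delta(-1) = 293 * (1) = 293
Step 4: |Delta(-1)| = 293

293


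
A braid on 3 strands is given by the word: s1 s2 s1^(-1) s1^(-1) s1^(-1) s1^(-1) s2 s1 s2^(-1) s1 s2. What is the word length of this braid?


The word length counts the number of generators (including inverses).
Listing each generator: s1, s2, s1^(-1), s1^(-1), s1^(-1), s1^(-1), s2, s1, s2^(-1), s1, s2
There are 11 generators in this braid word.

11


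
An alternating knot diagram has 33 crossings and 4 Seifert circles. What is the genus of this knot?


For alternating knots, g = (c - s + 1)/2.
= (33 - 4 + 1)/2
= 30/2 = 15

15


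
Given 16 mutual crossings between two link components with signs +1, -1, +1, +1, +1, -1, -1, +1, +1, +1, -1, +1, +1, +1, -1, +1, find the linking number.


Step 1: Count positive crossings: 11
Step 2: Count negative crossings: 5
Step 3: Sum of signs = 11 - 5 = 6
Step 4: Linking number = sum/2 = 6/2 = 3

3


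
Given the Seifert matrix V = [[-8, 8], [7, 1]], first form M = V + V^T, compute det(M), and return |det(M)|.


Step 1: Form V + V^T where V = [[-8, 8], [7, 1]]
  V^T = [[-8, 7], [8, 1]]
  V + V^T = [[-16, 15], [15, 2]]
Step 2: det(V + V^T) = (-16)*2 - 15*15
  = -32 - 225 = -257
Step 3: Knot determinant = |det(V + V^T)| = |-257| = 257

257


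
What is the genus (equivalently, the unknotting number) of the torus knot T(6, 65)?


For a torus knot T(p,q), both the unknotting number and genus equal (p-1)(q-1)/2.
= (6-1)(65-1)/2
= 5*64/2
= 320/2 = 160

160


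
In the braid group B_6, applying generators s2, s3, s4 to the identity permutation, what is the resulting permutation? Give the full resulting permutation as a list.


Starting with identity [1, 2, 3, 4, 5, 6].
Apply generators in sequence:
  After s2: [1, 3, 2, 4, 5, 6]
  After s3: [1, 3, 4, 2, 5, 6]
  After s4: [1, 3, 4, 5, 2, 6]
Final permutation: [1, 3, 4, 5, 2, 6]

[1, 3, 4, 5, 2, 6]


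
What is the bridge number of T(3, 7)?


The bridge number of T(p,q) is min(p,q).
min(3, 7) = 3

3


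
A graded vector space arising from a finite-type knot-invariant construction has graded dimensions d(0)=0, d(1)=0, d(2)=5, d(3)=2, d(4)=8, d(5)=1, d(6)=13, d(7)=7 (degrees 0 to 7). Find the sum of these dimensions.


Total dimension = d(0) + d(1) + ... + d(7)
= 0 + 0 + 5 + 2 + 8 + 1 + 13 + 7
= 36

36


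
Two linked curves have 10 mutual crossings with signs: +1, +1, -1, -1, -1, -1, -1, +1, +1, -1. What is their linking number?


Step 1: Count positive crossings: 4
Step 2: Count negative crossings: 6
Step 3: Sum of signs = 4 - 6 = -2
Step 4: Linking number = sum/2 = -2/2 = -1

-1


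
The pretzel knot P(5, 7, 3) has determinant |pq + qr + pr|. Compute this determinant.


Step 1: Compute pq + qr + pr.
pq = 5*7 = 35
qr = 7*3 = 21
pr = 5*3 = 15
pq + qr + pr = 35 + 21 + 15 = 71
Step 2: Take absolute value.
det(P(5,7,3)) = |71| = 71

71


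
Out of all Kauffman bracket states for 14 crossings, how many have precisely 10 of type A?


We choose which 10 of 14 crossings get A-smoothings.
C(14, 10) = 14! / (10! * 4!)
= 1001

1001


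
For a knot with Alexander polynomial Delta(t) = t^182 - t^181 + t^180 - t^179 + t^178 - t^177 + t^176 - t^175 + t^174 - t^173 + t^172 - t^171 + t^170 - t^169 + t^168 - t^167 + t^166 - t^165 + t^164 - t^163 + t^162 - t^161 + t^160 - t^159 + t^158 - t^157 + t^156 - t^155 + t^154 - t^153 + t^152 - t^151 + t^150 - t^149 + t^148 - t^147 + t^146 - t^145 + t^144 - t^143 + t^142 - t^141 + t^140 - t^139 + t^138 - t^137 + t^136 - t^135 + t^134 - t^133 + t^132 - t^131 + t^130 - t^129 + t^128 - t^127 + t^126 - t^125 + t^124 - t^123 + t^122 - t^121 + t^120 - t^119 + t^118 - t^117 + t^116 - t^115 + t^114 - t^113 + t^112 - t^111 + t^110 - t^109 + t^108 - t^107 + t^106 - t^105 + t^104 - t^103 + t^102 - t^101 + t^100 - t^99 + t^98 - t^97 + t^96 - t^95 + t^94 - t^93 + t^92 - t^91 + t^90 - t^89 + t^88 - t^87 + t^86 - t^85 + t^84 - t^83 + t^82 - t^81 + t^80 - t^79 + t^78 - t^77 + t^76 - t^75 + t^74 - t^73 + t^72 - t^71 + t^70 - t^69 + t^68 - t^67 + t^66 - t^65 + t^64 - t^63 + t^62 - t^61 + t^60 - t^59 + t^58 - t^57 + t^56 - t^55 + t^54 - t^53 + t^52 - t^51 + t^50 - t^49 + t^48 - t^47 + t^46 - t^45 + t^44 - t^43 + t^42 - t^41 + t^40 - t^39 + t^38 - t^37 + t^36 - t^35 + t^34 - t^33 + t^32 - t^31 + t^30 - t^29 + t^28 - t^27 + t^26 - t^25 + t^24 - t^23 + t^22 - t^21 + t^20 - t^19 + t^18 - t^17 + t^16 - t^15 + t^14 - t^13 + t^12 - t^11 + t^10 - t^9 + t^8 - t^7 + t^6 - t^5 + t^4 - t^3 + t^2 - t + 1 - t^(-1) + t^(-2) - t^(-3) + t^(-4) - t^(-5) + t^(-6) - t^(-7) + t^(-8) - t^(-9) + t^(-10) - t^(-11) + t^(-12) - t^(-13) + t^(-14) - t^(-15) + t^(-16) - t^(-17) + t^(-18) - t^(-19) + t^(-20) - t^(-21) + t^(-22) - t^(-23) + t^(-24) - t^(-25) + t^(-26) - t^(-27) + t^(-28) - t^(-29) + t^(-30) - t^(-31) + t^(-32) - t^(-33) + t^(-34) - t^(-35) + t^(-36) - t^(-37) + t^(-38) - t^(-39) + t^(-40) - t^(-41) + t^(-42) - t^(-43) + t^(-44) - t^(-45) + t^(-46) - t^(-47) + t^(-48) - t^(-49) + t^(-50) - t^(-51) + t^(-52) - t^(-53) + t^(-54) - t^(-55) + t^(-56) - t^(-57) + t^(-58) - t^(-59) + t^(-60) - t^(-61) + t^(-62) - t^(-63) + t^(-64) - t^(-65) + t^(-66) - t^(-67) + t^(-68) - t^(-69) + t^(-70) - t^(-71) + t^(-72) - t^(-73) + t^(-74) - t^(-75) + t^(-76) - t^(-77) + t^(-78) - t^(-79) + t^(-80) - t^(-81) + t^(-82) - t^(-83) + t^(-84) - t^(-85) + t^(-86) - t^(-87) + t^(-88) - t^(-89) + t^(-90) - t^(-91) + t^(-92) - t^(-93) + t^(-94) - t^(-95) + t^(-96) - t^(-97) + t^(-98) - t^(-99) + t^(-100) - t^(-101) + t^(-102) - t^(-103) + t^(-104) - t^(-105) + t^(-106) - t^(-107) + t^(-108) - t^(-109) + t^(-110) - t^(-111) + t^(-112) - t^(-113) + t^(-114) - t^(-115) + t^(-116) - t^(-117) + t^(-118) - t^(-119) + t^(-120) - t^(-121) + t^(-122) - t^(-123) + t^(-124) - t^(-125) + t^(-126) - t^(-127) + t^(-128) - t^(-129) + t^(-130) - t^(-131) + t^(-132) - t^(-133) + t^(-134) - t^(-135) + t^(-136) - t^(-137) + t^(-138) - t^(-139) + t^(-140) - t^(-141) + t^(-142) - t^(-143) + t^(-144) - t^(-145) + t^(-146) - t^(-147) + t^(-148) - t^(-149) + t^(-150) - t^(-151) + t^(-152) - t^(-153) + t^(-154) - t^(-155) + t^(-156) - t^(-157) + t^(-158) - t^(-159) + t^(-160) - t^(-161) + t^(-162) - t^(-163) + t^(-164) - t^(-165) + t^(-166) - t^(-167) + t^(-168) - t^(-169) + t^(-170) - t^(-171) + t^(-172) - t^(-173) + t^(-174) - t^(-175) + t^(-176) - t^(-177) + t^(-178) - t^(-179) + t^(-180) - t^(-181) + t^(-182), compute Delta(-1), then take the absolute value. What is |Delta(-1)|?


Step 1: The polynomial has 365 terms with alternating signs, exponents from 182 down to -182.
Step 2: Substitute t = -1. The i-th term has coefficient (-1)^i and exponent (m-i),
  so its value is (-1)^i * (-1)^(m-i) = (-1)^m = 1 for every i.
Step 3: All 365 terms equal 1, so Delta(-1) = 365 * (1) = 365
Step 4: |Delta(-1)| = 365

365


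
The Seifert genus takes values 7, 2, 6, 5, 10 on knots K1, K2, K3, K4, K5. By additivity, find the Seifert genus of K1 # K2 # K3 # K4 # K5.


The Seifert genus is additive under connected sum.
Seifert genus(K1 # K2 # K3 # K4 # K5) = (7) + (2) + (6) + (5) + (10)
= 30

30


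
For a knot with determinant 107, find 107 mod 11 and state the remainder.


Step 1: A knot is p-colorable if and only if p divides its determinant.
Step 2: Compute 107 mod 11.
107 = 9 * 11 + 8
Step 3: 107 mod 11 = 8
Step 4: The knot is 11-colorable: no

8


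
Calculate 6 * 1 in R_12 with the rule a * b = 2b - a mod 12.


6 * 1 = 2*1 - 6 mod 12
= 2 - 6 mod 12
= -4 mod 12 = 8

8


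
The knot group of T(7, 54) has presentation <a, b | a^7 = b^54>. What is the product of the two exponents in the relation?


The relation is a^7 = b^54.
Product of exponents = 7 * 54
= 378

378


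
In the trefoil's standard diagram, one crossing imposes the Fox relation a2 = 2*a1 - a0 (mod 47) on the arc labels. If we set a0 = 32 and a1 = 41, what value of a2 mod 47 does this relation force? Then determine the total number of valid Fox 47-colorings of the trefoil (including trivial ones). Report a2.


Step 1: Apply the given crossing relation 2*a1 - a0 - a2 = 0 (mod 47).
  a2 = 2*a1 - a0 mod 47
  a2 = 2*41 - 32 mod 47
  a2 = 82 - 32 mod 47
  a2 = 50 mod 47 = 3
Step 2: The trefoil has determinant 3.
  Number of Fox p-colorings (p prime) is p^2 if p = 3, else p.
  Since 47 does not divide 3, only trivial (constant) colorings exist.
  (So the trial a0 = 32, a1 = 41 with a0 != a1 does NOT extend to a valid coloring of the whole trefoil: the other two crossing relations require 3*(a1 - a0) = 0 (mod 47), which fails.)
  Total colorings = 47
Step 3: a2 = 3, total Fox 47-colorings = 47

3


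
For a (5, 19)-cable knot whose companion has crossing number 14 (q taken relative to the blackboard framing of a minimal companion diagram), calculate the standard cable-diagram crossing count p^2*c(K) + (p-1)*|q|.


Step 1: Each of the c(K) crossings of the companion diagram becomes p*p = p^2 crossings among the p parallel strands, and each of the |q| twists s_1 s_2 ... s_(p-1) adds (p-1) crossings.
  Crossings = p^2 * c(K) + (p-1)*|q|
Step 2: = 5^2 * 14 + (5-1)*19
Step 3: = 25*14 + 4*19
Step 4: = 350 + 76 = 426

426


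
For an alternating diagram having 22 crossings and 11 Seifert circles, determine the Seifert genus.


For alternating knots, g = (c - s + 1)/2.
= (22 - 11 + 1)/2
= 12/2 = 6

6


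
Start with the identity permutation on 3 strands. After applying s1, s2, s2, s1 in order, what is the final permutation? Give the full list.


Starting with identity [1, 2, 3].
Apply generators in sequence:
  After s1: [2, 1, 3]
  After s2: [2, 3, 1]
  After s2: [2, 1, 3]
  After s1: [1, 2, 3]
Final permutation: [1, 2, 3]

[1, 2, 3]


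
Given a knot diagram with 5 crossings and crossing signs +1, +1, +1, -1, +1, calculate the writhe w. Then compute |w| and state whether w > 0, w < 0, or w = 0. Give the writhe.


Step 1: Count positive crossings (+1).
Positive crossings: 4
Step 2: Count negative crossings (-1).
Negative crossings: 1
Step 3: Writhe = (positive) - (negative)
w = 4 - 1 = 3
Step 4: |w| = 3, and w is positive

3


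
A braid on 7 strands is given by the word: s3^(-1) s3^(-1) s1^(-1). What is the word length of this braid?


The word length counts the number of generators (including inverses).
Listing each generator: s3^(-1), s3^(-1), s1^(-1)
There are 3 generators in this braid word.

3


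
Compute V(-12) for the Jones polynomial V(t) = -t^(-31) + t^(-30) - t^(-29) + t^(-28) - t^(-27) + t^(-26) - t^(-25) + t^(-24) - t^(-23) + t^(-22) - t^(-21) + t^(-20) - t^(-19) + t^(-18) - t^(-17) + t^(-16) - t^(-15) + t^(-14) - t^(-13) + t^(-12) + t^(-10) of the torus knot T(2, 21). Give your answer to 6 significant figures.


Substituting t = -12 into V(t) = -t^(-31) + t^(-30) - t^(-29) + t^(-28) - t^(-27) + t^(-26) - t^(-25) + t^(-24) - t^(-23) + t^(-22) - t^(-21) + t^(-20) - t^(-19) + t^(-18) - t^(-17) + t^(-16) - t^(-15) + t^(-14) - t^(-13) + t^(-12) + t^(-10):
  (-)t^(-31) = 3.5106e-34
  (+)t^(-30) = 4.21272e-33
  (-)t^(-29) = 5.05526e-32
  (+)t^(-28) = 6.06632e-31
  (-)t^(-27) = 7.27958e-30
  (+)t^(-26) = 8.7355e-29
  (-)t^(-25) = 1.04826e-27
  (+)t^(-24) = 1.25791e-26
  (-)t^(-23) = 1.50949e-25
  (+)t^(-22) = 1.81139e-24
  (-)t^(-21) = 2.17367e-23
  (+)t^(-20) = 2.60841e-22
  (-)t^(-19) = 3.13009e-21
  (+)t^(-18) = 3.7561e-20
  (-)t^(-17) = 4.50732e-19
  (+)t^(-16) = 5.40879e-18
  (-)t^(-15) = 6.49055e-17
  (+)t^(-14) = 7.78866e-16
  (-)t^(-13) = 9.34639e-15
  (+)t^(-12) = 1.12157e-13
  (+)t^(-10) = 1.61506e-11
Sum = (3.5106e-34) + (4.21272e-33) + (5.05526e-32) + (6.06632e-31) + (7.27958e-30) + (8.7355e-29) + (1.04826e-27) + (1.25791e-26) + (1.50949e-25) + (1.81139e-24) + (2.17367e-23) + (2.60841e-22) + (3.13009e-21) + (3.7561e-20) + (4.50732e-19) + (5.40879e-18) + (6.49055e-17) + (7.78866e-16) + (9.34639e-15) + (1.12157e-13) + (1.61506e-11)
= 1.6272911e-11
Rounded to 6 significant figures: 1.62729e-11

1.62729e-11


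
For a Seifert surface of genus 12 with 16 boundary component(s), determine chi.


chi = 2 - 2g - b
= 2 - 2*12 - 16
= 2 - 24 - 16 = -38

-38


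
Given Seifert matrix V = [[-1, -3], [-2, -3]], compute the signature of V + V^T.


Step 1: V + V^T = [[-2, -5], [-5, -6]]
Step 2: trace = -8, det = -13
Step 3: Discriminant = (-8)^2 - 4*(-13) = 116
Step 4: Eigenvalues: 1.38516, -9.38516
Step 5: Signature = (# positive eigenvalues) - (# negative eigenvalues) = 0

0


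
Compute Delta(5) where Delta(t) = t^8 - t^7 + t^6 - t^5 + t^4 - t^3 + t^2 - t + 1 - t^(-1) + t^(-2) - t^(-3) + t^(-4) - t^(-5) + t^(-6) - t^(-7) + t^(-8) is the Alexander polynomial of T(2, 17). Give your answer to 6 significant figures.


Substituting t = 5 into Delta(t) = t^8 - t^7 + t^6 - t^5 + t^4 - t^3 + t^2 - t + 1 - t^(-1) + t^(-2) - t^(-3) + t^(-4) - t^(-5) + t^(-6) - t^(-7) + t^(-8):
Term values: (390625) + (-78125) + (15625) + (-3125) + (625) + (-125) + (25) + (-5) + (1) + (-0.2) + (0.04) + (-0.008) + (0.0016) + (-0.00032) + (6.4e-05) + (-1.28e-05) + (2.56e-06)
Sum = 325520.8333
Rounded to 6 significant figures: 325521

325521


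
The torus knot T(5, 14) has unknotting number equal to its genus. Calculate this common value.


For a torus knot T(p,q), both the unknotting number and genus equal (p-1)(q-1)/2.
= (5-1)(14-1)/2
= 4*13/2
= 52/2 = 26

26


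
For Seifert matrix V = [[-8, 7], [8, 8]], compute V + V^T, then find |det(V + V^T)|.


Step 1: Form V + V^T where V = [[-8, 7], [8, 8]]
  V^T = [[-8, 8], [7, 8]]
  V + V^T = [[-16, 15], [15, 16]]
Step 2: det(V + V^T) = (-16)*16 - 15*15
  = -256 - 225 = -481
Step 3: Knot determinant = |det(V + V^T)| = |-481| = 481

481


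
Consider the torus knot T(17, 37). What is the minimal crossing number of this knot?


For a torus knot T(p, q) with gcd(p,q)=1,
the crossing number is min(p*(q-1), q*(p-1)).
p*(q-1) = 17*36 = 612
q*(p-1) = 37*16 = 592
min(612, 592) = 592

592


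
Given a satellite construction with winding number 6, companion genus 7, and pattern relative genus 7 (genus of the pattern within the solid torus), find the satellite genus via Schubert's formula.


Schubert: g(satellite) = g_rel(pattern) + |winding| * g(companion),
where g_rel(pattern) is the genus of the pattern relative to the solid torus.
= 7 + 6 * 7
= 7 + 42 = 49

49


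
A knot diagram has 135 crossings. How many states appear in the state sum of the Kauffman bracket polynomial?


Each crossing contributes 2 choices (A-smoothing or B-smoothing).
Total states = 2^135 = 43556142965880123323311949751266331066368

43556142965880123323311949751266331066368


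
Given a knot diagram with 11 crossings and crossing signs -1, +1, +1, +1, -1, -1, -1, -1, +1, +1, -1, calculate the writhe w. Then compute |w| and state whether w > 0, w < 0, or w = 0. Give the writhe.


Step 1: Count positive crossings (+1).
Positive crossings: 5
Step 2: Count negative crossings (-1).
Negative crossings: 6
Step 3: Writhe = (positive) - (negative)
w = 5 - 6 = -1
Step 4: |w| = 1, and w is negative

-1


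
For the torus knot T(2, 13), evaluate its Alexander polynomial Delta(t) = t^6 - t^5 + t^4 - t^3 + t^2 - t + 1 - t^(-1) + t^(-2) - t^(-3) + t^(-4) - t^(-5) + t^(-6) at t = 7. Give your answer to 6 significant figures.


Substituting t = 7 into Delta(t) = t^6 - t^5 + t^4 - t^3 + t^2 - t + 1 - t^(-1) + t^(-2) - t^(-3) + t^(-4) - t^(-5) + t^(-6):
Term values: (117649) + (-16807) + (2401) + (-343) + (49) + (-7) + (1) + (-0.142857) + (0.0204082) + (-0.00291545) + (0.000416493) + (-5.9499e-05) + (8.49986e-06)
Sum = 102942.875
Rounded to 6 significant figures: 102943

102943


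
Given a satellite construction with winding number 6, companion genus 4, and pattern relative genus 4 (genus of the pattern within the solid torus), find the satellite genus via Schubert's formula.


Schubert: g(satellite) = g_rel(pattern) + |winding| * g(companion),
where g_rel(pattern) is the genus of the pattern relative to the solid torus.
= 4 + 6 * 4
= 4 + 24 = 28

28


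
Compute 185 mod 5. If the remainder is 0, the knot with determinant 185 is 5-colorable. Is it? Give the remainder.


Step 1: A knot is p-colorable if and only if p divides its determinant.
Step 2: Compute 185 mod 5.
185 = 37 * 5 + 0
Step 3: 185 mod 5 = 0
Step 4: The knot is 5-colorable: yes

0


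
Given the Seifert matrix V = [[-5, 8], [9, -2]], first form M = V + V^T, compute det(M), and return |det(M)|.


Step 1: Form V + V^T where V = [[-5, 8], [9, -2]]
  V^T = [[-5, 9], [8, -2]]
  V + V^T = [[-10, 17], [17, -4]]
Step 2: det(V + V^T) = (-10)*(-4) - 17*17
  = 40 - 289 = -249
Step 3: Knot determinant = |det(V + V^T)| = |-249| = 249

249


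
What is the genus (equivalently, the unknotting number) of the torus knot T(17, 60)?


For a torus knot T(p,q), both the unknotting number and genus equal (p-1)(q-1)/2.
= (17-1)(60-1)/2
= 16*59/2
= 944/2 = 472

472


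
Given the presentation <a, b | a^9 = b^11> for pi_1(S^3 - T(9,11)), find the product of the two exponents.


The relation is a^9 = b^11.
Product of exponents = 9 * 11
= 99

99


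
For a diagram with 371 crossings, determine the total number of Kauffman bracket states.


Each crossing contributes 2 choices (A-smoothing or B-smoothing).
Total states = 2^371 = 4809815209520810450717656262224562232065397860164239095208531909697964083434718092213655548692006303809402830848

4809815209520810450717656262224562232065397860164239095208531909697964083434718092213655548692006303809402830848


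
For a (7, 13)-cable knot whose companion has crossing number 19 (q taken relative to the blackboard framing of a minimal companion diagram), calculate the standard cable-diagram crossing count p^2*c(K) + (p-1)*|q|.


Step 1: Each of the c(K) crossings of the companion diagram becomes p*p = p^2 crossings among the p parallel strands, and each of the |q| twists s_1 s_2 ... s_(p-1) adds (p-1) crossings.
  Crossings = p^2 * c(K) + (p-1)*|q|
Step 2: = 7^2 * 19 + (7-1)*13
Step 3: = 49*19 + 6*13
Step 4: = 931 + 78 = 1009

1009


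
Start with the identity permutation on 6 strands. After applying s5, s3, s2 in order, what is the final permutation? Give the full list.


Starting with identity [1, 2, 3, 4, 5, 6].
Apply generators in sequence:
  After s5: [1, 2, 3, 4, 6, 5]
  After s3: [1, 2, 4, 3, 6, 5]
  After s2: [1, 4, 2, 3, 6, 5]
Final permutation: [1, 4, 2, 3, 6, 5]

[1, 4, 2, 3, 6, 5]


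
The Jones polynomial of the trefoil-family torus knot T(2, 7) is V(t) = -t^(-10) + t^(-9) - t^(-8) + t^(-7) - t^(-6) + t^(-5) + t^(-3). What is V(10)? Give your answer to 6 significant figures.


Substituting t = 10 into V(t) = -t^(-10) + t^(-9) - t^(-8) + t^(-7) - t^(-6) + t^(-5) + t^(-3):
  (-)t^(-10) = -1e-10
  (+)t^(-9) = 1e-09
  (-)t^(-8) = -1e-08
  (+)t^(-7) = 1e-07
  (-)t^(-6) = -1e-06
  (+)t^(-5) = 1e-05
  (+)t^(-3) = 0.001
Sum = (-1e-10) + (1e-09) + (-1e-08) + (1e-07) + (-1e-06) + (1e-05) + (0.001)
= 0.0010090909
Rounded to 6 significant figures: 0.00100909

0.00100909


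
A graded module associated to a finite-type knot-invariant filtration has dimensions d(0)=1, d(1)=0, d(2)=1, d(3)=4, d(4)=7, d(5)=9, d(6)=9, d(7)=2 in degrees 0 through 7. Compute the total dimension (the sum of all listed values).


Total dimension = d(0) + d(1) + ... + d(7)
= 1 + 0 + 1 + 4 + 7 + 9 + 9 + 2
= 33

33


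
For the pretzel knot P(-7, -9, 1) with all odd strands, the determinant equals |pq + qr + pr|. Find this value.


Step 1: Compute pq + qr + pr.
pq = (-7)*(-9) = 63
qr = (-9)*1 = -9
pr = (-7)*1 = -7
pq + qr + pr = 63 + (-9) + (-7) = 47
Step 2: Take absolute value.
det(P(-7,-9,1)) = |47| = 47

47


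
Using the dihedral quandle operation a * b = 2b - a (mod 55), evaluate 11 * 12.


11 * 12 = 2*12 - 11 mod 55
= 24 - 11 mod 55
= 13 mod 55 = 13

13


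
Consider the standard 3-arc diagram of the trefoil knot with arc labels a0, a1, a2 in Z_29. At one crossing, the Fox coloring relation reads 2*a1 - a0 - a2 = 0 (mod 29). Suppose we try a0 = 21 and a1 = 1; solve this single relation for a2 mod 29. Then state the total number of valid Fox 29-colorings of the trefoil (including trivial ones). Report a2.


Step 1: Apply the given crossing relation 2*a1 - a0 - a2 = 0 (mod 29).
  a2 = 2*a1 - a0 mod 29
  a2 = 2*1 - 21 mod 29
  a2 = 2 - 21 mod 29
  a2 = -19 mod 29 = 10
Step 2: The trefoil has determinant 3.
  Number of Fox p-colorings (p prime) is p^2 if p = 3, else p.
  Since 29 does not divide 3, only trivial (constant) colorings exist.
  (So the trial a0 = 21, a1 = 1 with a0 != a1 does NOT extend to a valid coloring of the whole trefoil: the other two crossing relations require 3*(a1 - a0) = 0 (mod 29), which fails.)
  Total colorings = 29
Step 3: a2 = 10, total Fox 29-colorings = 29

10


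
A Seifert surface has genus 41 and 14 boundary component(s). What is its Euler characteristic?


chi = 2 - 2g - b
= 2 - 2*41 - 14
= 2 - 82 - 14 = -94

-94


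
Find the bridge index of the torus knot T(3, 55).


The bridge number of T(p,q) is min(p,q).
min(3, 55) = 3

3


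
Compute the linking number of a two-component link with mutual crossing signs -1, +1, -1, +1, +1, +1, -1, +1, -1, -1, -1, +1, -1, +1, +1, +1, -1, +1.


Step 1: Count positive crossings: 10
Step 2: Count negative crossings: 8
Step 3: Sum of signs = 10 - 8 = 2
Step 4: Linking number = sum/2 = 2/2 = 1

1


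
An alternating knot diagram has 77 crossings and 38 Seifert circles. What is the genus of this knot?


For alternating knots, g = (c - s + 1)/2.
= (77 - 38 + 1)/2
= 40/2 = 20

20


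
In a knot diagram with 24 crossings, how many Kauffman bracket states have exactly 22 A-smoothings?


We choose which 22 of 24 crossings get A-smoothings.
C(24, 22) = 24! / (22! * 2!)
= 276

276


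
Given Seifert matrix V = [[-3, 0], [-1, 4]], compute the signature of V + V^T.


Step 1: V + V^T = [[-6, -1], [-1, 8]]
Step 2: trace = 2, det = -49
Step 3: Discriminant = 2^2 - 4*(-49) = 200
Step 4: Eigenvalues: 8.07107, -6.07107
Step 5: Signature = (# positive eigenvalues) - (# negative eigenvalues) = 0

0


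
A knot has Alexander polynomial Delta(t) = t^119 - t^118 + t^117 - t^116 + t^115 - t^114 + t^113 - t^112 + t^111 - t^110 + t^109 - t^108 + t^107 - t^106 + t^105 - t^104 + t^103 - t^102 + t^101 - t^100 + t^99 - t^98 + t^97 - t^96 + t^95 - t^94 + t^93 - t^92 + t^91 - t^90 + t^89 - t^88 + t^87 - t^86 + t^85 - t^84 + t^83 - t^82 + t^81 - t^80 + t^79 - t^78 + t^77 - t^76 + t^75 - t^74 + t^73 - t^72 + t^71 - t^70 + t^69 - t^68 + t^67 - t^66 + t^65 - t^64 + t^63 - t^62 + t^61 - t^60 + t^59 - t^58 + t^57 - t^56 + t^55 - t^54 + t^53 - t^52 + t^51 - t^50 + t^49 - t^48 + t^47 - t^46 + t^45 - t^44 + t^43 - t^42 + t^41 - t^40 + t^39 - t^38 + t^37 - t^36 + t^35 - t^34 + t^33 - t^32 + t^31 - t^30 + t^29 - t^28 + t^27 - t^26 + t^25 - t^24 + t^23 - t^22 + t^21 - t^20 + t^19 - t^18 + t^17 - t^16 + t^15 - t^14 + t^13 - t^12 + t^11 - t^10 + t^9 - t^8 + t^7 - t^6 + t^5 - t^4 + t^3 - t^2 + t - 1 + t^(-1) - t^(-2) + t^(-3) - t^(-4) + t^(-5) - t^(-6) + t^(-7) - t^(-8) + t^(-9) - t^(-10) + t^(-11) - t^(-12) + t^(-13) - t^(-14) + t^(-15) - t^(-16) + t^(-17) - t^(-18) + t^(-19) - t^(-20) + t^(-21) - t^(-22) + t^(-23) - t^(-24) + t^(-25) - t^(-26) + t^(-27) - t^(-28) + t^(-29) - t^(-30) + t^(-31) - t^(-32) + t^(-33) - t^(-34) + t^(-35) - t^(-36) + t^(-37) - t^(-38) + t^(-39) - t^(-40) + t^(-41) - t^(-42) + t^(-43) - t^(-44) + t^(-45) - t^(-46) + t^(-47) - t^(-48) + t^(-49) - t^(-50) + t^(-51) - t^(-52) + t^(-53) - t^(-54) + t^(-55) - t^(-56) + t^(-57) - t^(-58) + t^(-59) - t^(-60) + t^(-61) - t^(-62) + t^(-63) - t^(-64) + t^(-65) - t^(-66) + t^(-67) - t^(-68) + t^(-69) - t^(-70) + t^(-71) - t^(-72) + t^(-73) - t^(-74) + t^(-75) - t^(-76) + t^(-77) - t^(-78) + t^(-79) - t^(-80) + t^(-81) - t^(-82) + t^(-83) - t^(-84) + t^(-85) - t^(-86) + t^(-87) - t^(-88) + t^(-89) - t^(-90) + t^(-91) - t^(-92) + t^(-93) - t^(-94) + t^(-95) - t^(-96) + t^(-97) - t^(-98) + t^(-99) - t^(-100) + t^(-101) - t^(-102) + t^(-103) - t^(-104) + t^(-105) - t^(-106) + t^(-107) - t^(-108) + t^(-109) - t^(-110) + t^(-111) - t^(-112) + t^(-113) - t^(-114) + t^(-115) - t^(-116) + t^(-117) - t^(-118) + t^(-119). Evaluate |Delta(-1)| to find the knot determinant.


Step 1: The polynomial has 239 terms with alternating signs, exponents from 119 down to -119.
Step 2: Substitute t = -1. The i-th term has coefficient (-1)^i and exponent (m-i),
  so its value is (-1)^i * (-1)^(m-i) = (-1)^m = -1 for every i.
Step 3: All 239 terms equal -1, so Delta(-1) = 239 * (-1) = -239
Step 4: |Delta(-1)| = 239

239


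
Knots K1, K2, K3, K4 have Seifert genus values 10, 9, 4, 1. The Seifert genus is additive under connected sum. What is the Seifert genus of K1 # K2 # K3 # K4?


The Seifert genus is additive under connected sum.
Seifert genus(K1 # K2 # K3 # K4) = (10) + (9) + (4) + (1)
= 24

24


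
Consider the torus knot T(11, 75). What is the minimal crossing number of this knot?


For a torus knot T(p, q) with gcd(p,q)=1,
the crossing number is min(p*(q-1), q*(p-1)).
p*(q-1) = 11*74 = 814
q*(p-1) = 75*10 = 750
min(814, 750) = 750

750


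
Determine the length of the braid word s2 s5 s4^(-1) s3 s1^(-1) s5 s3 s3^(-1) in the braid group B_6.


The word length counts the number of generators (including inverses).
Listing each generator: s2, s5, s4^(-1), s3, s1^(-1), s5, s3, s3^(-1)
There are 8 generators in this braid word.

8


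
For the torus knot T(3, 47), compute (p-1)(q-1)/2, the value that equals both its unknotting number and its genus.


For a torus knot T(p,q), both the unknotting number and genus equal (p-1)(q-1)/2.
= (3-1)(47-1)/2
= 2*46/2
= 92/2 = 46

46


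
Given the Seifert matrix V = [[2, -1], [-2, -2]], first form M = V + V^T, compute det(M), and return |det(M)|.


Step 1: Form V + V^T where V = [[2, -1], [-2, -2]]
  V^T = [[2, -2], [-1, -2]]
  V + V^T = [[4, -3], [-3, -4]]
Step 2: det(V + V^T) = 4*(-4) - (-3)*(-3)
  = -16 - 9 = -25
Step 3: Knot determinant = |det(V + V^T)| = |-25| = 25

25


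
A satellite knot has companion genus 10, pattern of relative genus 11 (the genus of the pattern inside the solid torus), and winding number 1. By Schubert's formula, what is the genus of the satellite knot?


Schubert: g(satellite) = g_rel(pattern) + |winding| * g(companion),
where g_rel(pattern) is the genus of the pattern relative to the solid torus.
= 11 + 1 * 10
= 11 + 10 = 21

21


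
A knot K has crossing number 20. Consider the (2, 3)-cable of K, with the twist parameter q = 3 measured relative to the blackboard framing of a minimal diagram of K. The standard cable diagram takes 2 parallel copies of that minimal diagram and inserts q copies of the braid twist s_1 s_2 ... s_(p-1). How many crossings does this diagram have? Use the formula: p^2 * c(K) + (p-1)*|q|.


Step 1: Each of the c(K) crossings of the companion diagram becomes p*p = p^2 crossings among the p parallel strands, and each of the |q| twists s_1 s_2 ... s_(p-1) adds (p-1) crossings.
  Crossings = p^2 * c(K) + (p-1)*|q|
Step 2: = 2^2 * 20 + (2-1)*3
Step 3: = 4*20 + 1*3
Step 4: = 80 + 3 = 83

83


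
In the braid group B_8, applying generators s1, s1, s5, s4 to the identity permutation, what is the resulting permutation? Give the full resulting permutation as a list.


Starting with identity [1, 2, 3, 4, 5, 6, 7, 8].
Apply generators in sequence:
  After s1: [2, 1, 3, 4, 5, 6, 7, 8]
  After s1: [1, 2, 3, 4, 5, 6, 7, 8]
  After s5: [1, 2, 3, 4, 6, 5, 7, 8]
  After s4: [1, 2, 3, 6, 4, 5, 7, 8]
Final permutation: [1, 2, 3, 6, 4, 5, 7, 8]

[1, 2, 3, 6, 4, 5, 7, 8]
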